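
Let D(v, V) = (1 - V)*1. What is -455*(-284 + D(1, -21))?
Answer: 119210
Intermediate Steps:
D(v, V) = 1 - V
-455*(-284 + D(1, -21)) = -455*(-284 + (1 - 1*(-21))) = -455*(-284 + (1 + 21)) = -455*(-284 + 22) = -455*(-262) = 119210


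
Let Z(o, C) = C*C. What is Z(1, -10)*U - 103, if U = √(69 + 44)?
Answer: -103 + 100*√113 ≈ 960.01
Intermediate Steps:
Z(o, C) = C²
U = √113 ≈ 10.630
Z(1, -10)*U - 103 = (-10)²*√113 - 103 = 100*√113 - 103 = -103 + 100*√113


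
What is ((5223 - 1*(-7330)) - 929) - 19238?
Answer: -7614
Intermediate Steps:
((5223 - 1*(-7330)) - 929) - 19238 = ((5223 + 7330) - 929) - 19238 = (12553 - 929) - 19238 = 11624 - 19238 = -7614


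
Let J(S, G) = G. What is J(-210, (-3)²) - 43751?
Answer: -43742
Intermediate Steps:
J(-210, (-3)²) - 43751 = (-3)² - 43751 = 9 - 43751 = -43742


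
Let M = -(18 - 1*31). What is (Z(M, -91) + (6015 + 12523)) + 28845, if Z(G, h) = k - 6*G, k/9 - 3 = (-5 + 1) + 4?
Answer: 47332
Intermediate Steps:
M = 13 (M = -(18 - 31) = -1*(-13) = 13)
k = 27 (k = 27 + 9*((-5 + 1) + 4) = 27 + 9*(-4 + 4) = 27 + 9*0 = 27 + 0 = 27)
Z(G, h) = 27 - 6*G
(Z(M, -91) + (6015 + 12523)) + 28845 = ((27 - 6*13) + (6015 + 12523)) + 28845 = ((27 - 78) + 18538) + 28845 = (-51 + 18538) + 28845 = 18487 + 28845 = 47332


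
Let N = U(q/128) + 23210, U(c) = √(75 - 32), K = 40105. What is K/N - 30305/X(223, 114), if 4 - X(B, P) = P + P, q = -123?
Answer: 16533933946585/120669708768 - 40105*√43/538704057 ≈ 137.02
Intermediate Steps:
X(B, P) = 4 - 2*P (X(B, P) = 4 - (P + P) = 4 - 2*P)
U(c) = √43
N = 23210 + √43 (N = √43 + 23210 = 23210 + √43 ≈ 23217.)
K/N - 30305/X(223, 114) = 40105/(23210 + √43) - 30305/(4 - 2*114) = 40105/(23210 + √43) - 30305/(4 - 228) = 40105/(23210 + √43) - 30305/(-224) = 40105/(23210 + √43) - 30305*(-1/224) = 40105/(23210 + √43) + 30305/224 = 30305/224 + 40105/(23210 + √43)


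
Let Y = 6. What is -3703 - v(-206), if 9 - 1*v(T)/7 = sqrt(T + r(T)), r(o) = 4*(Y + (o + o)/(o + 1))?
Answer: -3766 + 7*I*sqrt(7310710)/205 ≈ -3766.0 + 92.326*I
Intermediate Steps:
r(o) = 24 + 8*o/(1 + o) (r(o) = 4*(6 + (o + o)/(o + 1)) = 4*(6 + (2*o)/(1 + o)) = 4*(6 + 2*o/(1 + o)) = 24 + 8*o/(1 + o))
v(T) = 63 - 7*sqrt(T + 8*(3 + 4*T)/(1 + T))
-3703 - v(-206) = -3703 - (63 - 7*sqrt(24 + (-206)**2 + 33*(-206))*(I*sqrt(205)/205)) = -3703 - (63 - 7*sqrt(24 + 42436 - 6798)*(I*sqrt(205)/205)) = -3703 - (63 - 7*I*sqrt(7310710)/205) = -3703 + (-63 + 7*I*sqrt(7310710)/205) = -3766 + 7*I*sqrt(7310710)/205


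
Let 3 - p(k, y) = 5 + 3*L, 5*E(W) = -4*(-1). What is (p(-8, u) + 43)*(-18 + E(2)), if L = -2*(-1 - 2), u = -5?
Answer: -1978/5 ≈ -395.60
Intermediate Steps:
E(W) = ⅘ (E(W) = (-4*(-1))/5 = (⅕)*4 = ⅘)
L = 6 (L = -2*(-3) = 6)
p(k, y) = -20 (p(k, y) = 3 - (5 + 3*6) = 3 - (5 + 18) = 3 - 1*23 = 3 - 23 = -20)
(p(-8, u) + 43)*(-18 + E(2)) = (-20 + 43)*(-18 + ⅘) = 23*(-86/5) = -1978/5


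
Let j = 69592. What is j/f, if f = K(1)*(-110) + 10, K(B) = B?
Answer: -17398/25 ≈ -695.92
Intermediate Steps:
f = -100 (f = 1*(-110) + 10 = -110 + 10 = -100)
j/f = 69592/(-100) = 69592*(-1/100) = -17398/25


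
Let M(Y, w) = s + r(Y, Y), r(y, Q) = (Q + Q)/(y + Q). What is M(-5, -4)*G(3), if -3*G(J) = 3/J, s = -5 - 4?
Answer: 8/3 ≈ 2.6667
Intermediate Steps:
s = -9
r(y, Q) = 2*Q/(Q + y) (r(y, Q) = (2*Q)/(Q + y) = 2*Q/(Q + y))
M(Y, w) = -8 (M(Y, w) = -9 + 2*Y/(Y + Y) = -9 + 2*Y/((2*Y)) = -9 + 2*Y*(1/(2*Y)) = -9 + 1 = -8)
G(J) = -1/J
M(-5, -4)*G(3) = -(-8)/3 = -8*(-⅓) = 8/3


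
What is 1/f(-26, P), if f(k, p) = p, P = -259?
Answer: -1/259 ≈ -0.0038610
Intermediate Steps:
1/f(-26, P) = 1/(-259) = -1/259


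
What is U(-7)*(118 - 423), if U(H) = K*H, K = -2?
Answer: -4270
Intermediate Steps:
U(H) = -2*H
U(-7)*(118 - 423) = (-2*(-7))*(118 - 423) = 14*(-305) = -4270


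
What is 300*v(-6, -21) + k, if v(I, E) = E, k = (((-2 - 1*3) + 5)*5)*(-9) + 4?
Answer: -6296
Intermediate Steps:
k = 4 (k = (((-2 - 3) + 5)*5)*(-9) + 4 = ((-5 + 5)*5)*(-9) + 4 = (0*5)*(-9) + 4 = 0*(-9) + 4 = 0 + 4 = 4)
300*v(-6, -21) + k = 300*(-21) + 4 = -6300 + 4 = -6296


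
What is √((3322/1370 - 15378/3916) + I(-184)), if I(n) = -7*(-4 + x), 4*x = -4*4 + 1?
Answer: √784198342815/121930 ≈ 7.2628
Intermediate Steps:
x = -15/4 (x = (-4*4 + 1)/4 = (-16 + 1)/4 = (¼)*(-15) = -15/4 ≈ -3.7500)
I(n) = 217/4 (I(n) = -7*(-4 - 15/4) = -7*(-31/4) = 217/4)
√((3322/1370 - 15378/3916) + I(-184)) = √((3322/1370 - 15378/3916) + 217/4) = √((3322*(1/1370) - 15378*1/3916) + 217/4) = √((1661/685 - 699/178) + 217/4) = √(-183157/121930 + 217/4) = √(12863091/243860) = √784198342815/121930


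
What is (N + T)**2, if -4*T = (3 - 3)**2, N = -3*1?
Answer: 9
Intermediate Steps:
N = -3
T = 0 (T = -(3 - 3)**2/4 = -1/4*0**2 = -1/4*0 = 0)
(N + T)**2 = (-3 + 0)**2 = (-3)**2 = 9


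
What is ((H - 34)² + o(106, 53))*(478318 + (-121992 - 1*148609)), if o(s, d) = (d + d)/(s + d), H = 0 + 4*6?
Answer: 20910178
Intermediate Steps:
H = 24 (H = 0 + 24 = 24)
o(s, d) = 2*d/(d + s) (o(s, d) = (2*d)/(d + s) = 2*d/(d + s))
((H - 34)² + o(106, 53))*(478318 + (-121992 - 1*148609)) = ((24 - 34)² + 2*53/(53 + 106))*(478318 + (-121992 - 1*148609)) = ((-10)² + 2*53/159)*(478318 + (-121992 - 148609)) = (100 + 2*53*(1/159))*(478318 - 270601) = (100 + ⅔)*207717 = (302/3)*207717 = 20910178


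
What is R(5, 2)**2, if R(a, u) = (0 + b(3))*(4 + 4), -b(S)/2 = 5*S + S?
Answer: 82944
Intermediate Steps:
b(S) = -12*S (b(S) = -2*(5*S + S) = -12*S)
R(a, u) = -288 (R(a, u) = (0 - 12*3)*(4 + 4) = (0 - 36)*8 = -36*8 = -288)
R(5, 2)**2 = (-288)**2 = 82944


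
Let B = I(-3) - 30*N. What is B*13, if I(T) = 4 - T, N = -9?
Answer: 3601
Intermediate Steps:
B = 277 (B = (4 - 1*(-3)) - 30*(-9) = (4 + 3) + 270 = 7 + 270 = 277)
B*13 = 277*13 = 3601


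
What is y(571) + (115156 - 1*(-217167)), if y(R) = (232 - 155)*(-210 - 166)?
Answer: 303371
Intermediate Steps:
y(R) = -28952 (y(R) = 77*(-376) = -28952)
y(571) + (115156 - 1*(-217167)) = -28952 + (115156 - 1*(-217167)) = -28952 + (115156 + 217167) = -28952 + 332323 = 303371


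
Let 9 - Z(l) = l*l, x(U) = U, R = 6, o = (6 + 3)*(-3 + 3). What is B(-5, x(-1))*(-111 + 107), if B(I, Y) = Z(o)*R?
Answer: -216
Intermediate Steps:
o = 0 (o = 9*0 = 0)
Z(l) = 9 - l² (Z(l) = 9 - l*l = 9 - l²)
B(I, Y) = 54 (B(I, Y) = (9 - 1*0²)*6 = (9 - 1*0)*6 = (9 + 0)*6 = 9*6 = 54)
B(-5, x(-1))*(-111 + 107) = 54*(-111 + 107) = 54*(-4) = -216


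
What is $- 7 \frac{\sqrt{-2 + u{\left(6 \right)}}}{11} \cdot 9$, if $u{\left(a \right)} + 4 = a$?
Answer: $0$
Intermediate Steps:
$u{\left(a \right)} = -4 + a$
$- 7 \frac{\sqrt{-2 + u{\left(6 \right)}}}{11} \cdot 9 = - 7 \frac{\sqrt{-2 + \left(-4 + 6\right)}}{11} \cdot 9 = - 7 \sqrt{-2 + 2} \cdot \frac{1}{11} \cdot 9 = - 7 \sqrt{0} \cdot \frac{1}{11} \cdot 9 = - 7 \cdot 0 \cdot \frac{1}{11} \cdot 9 = \left(-7\right) 0 \cdot 9 = 0 \cdot 9 = 0$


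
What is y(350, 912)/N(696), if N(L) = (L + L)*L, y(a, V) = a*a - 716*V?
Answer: -132623/242208 ≈ -0.54756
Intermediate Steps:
y(a, V) = a² - 716*V
N(L) = 2*L² (N(L) = (2*L)*L = 2*L²)
y(350, 912)/N(696) = (350² - 716*912)/((2*696²)) = (122500 - 652992)/((2*484416)) = -530492/968832 = -530492*1/968832 = -132623/242208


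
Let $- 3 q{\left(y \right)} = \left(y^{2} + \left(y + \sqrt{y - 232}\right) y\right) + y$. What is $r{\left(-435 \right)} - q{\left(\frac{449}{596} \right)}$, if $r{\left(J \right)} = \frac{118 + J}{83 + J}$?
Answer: $\frac{11956961}{7814752} + \frac{449 i \sqrt{20535627}}{532824} \approx 1.5301 + 3.8187 i$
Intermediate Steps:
$r{\left(J \right)} = \frac{118 + J}{83 + J}$
$q{\left(y \right)} = - \frac{y}{3} - \frac{y^{2}}{3} - \frac{y \left(y + \sqrt{-232 + y}\right)}{3}$ ($q{\left(y \right)} = - \frac{\left(y^{2} + \left(y + \sqrt{y - 232}\right) y\right) + y}{3} = - \frac{\left(y^{2} + \left(y + \sqrt{-232 + y}\right) y\right) + y}{3} = - \frac{\left(y^{2} + y \left(y + \sqrt{-232 + y}\right)\right) + y}{3} = - \frac{y + y^{2} + y \left(y + \sqrt{-232 + y}\right)}{3} = - \frac{y}{3} - \frac{y^{2}}{3} - \frac{y \left(y + \sqrt{-232 + y}\right)}{3}$)
$r{\left(-435 \right)} - q{\left(\frac{449}{596} \right)} = \frac{118 - 435}{83 - 435} - - \frac{\frac{449}{596} \left(1 + \sqrt{-232 + \frac{449}{596}} + 2 \cdot \frac{449}{596}\right)}{3} = \frac{1}{-352} \left(-317\right) - - \frac{449 \cdot \frac{1}{596} \left(1 + \sqrt{-232 + 449 \cdot \frac{1}{596}} + 2 \cdot 449 \cdot \frac{1}{596}\right)}{3} = \left(- \frac{1}{352}\right) \left(-317\right) - \left(- \frac{1}{3}\right) \frac{449}{596} \left(1 + \sqrt{-232 + \frac{449}{596}} + 2 \cdot \frac{449}{596}\right) = \frac{317}{352} - \left(- \frac{1}{3}\right) \frac{449}{596} \left(1 + \sqrt{- \frac{137823}{596}} + \frac{449}{298}\right) = \frac{317}{352} - \left(- \frac{1}{3}\right) \frac{449}{596} \left(1 + \frac{i \sqrt{20535627}}{298} + \frac{449}{298}\right) = \frac{317}{352} - \left(- \frac{1}{3}\right) \frac{449}{596} \left(\frac{747}{298} + \frac{i \sqrt{20535627}}{298}\right) = \frac{317}{352} - \left(- \frac{111801}{177608} - \frac{449 i \sqrt{20535627}}{532824}\right) = \frac{317}{352} + \left(\frac{111801}{177608} + \frac{449 i \sqrt{20535627}}{532824}\right) = \frac{11956961}{7814752} + \frac{449 i \sqrt{20535627}}{532824}$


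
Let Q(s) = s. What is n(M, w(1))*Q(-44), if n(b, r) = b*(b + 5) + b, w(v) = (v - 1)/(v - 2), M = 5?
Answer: -2420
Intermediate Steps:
w(v) = (-1 + v)/(-2 + v)
n(b, r) = b + b*(5 + b) (n(b, r) = b*(5 + b) + b = b + b*(5 + b))
n(M, w(1))*Q(-44) = (5*(6 + 5))*(-44) = (5*11)*(-44) = 55*(-44) = -2420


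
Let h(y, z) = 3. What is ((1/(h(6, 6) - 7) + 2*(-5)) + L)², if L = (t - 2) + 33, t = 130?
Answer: 363609/16 ≈ 22726.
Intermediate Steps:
L = 161 (L = (130 - 2) + 33 = 128 + 33 = 161)
((1/(h(6, 6) - 7) + 2*(-5)) + L)² = ((1/(3 - 7) + 2*(-5)) + 161)² = ((1/(-4) - 10) + 161)² = ((-¼ - 10) + 161)² = (-41/4 + 161)² = (603/4)² = 363609/16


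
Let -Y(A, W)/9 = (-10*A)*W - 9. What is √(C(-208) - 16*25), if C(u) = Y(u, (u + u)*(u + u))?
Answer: I*√3239608639 ≈ 56918.0*I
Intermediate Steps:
Y(A, W) = 81 + 90*A*W (Y(A, W) = -9*((-10*A)*W - 9) = -9*(-10*A*W - 9) = -9*(-9 - 10*A*W) = 81 + 90*A*W)
C(u) = 81 + 360*u³ (C(u) = 81 + 90*u*((u + u)*(u + u)) = 81 + 90*u*((2*u)*(2*u)) = 81 + 90*u*(4*u²) = 81 + 360*u³)
√(C(-208) - 16*25) = √((81 + 360*(-208)³) - 16*25) = √((81 + 360*(-8998912)) - 400) = √((81 - 3239608320) - 400) = √(-3239608239 - 400) = √(-3239608639) = I*√3239608639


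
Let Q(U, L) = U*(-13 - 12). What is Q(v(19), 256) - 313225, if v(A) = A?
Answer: -313700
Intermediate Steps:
Q(U, L) = -25*U (Q(U, L) = U*(-25) = -25*U)
Q(v(19), 256) - 313225 = -25*19 - 313225 = -475 - 313225 = -313700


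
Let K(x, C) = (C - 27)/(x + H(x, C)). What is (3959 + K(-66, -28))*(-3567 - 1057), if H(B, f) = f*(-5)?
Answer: -677210232/37 ≈ -1.8303e+7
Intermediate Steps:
H(B, f) = -5*f
K(x, C) = (-27 + C)/(x - 5*C) (K(x, C) = (C - 27)/(x - 5*C) = (-27 + C)/(x - 5*C))
(3959 + K(-66, -28))*(-3567 - 1057) = (3959 + (27 - 1*(-28))/(-1*(-66) + 5*(-28)))*(-3567 - 1057) = (3959 + (27 + 28)/(66 - 140))*(-4624) = (3959 + 55/(-74))*(-4624) = (3959 - 1/74*55)*(-4624) = (3959 - 55/74)*(-4624) = (292911/74)*(-4624) = -677210232/37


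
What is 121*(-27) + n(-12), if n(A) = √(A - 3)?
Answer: -3267 + I*√15 ≈ -3267.0 + 3.873*I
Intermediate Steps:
n(A) = √(-3 + A)
121*(-27) + n(-12) = 121*(-27) + √(-3 - 12) = -3267 + √(-15) = -3267 + I*√15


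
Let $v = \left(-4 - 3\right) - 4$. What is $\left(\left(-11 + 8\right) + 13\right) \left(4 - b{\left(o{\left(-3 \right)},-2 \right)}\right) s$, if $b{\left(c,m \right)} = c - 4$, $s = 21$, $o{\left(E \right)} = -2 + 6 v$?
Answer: $15960$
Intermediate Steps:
$v = -11$ ($v = -7 - 4 = -11$)
$o{\left(E \right)} = -68$ ($o{\left(E \right)} = -2 + 6 \left(-11\right) = -2 - 66 = -68$)
$b{\left(c,m \right)} = -4 + c$ ($b{\left(c,m \right)} = c - 4 = -4 + c$)
$\left(\left(-11 + 8\right) + 13\right) \left(4 - b{\left(o{\left(-3 \right)},-2 \right)}\right) s = \left(\left(-11 + 8\right) + 13\right) \left(4 - \left(-4 - 68\right)\right) 21 = \left(-3 + 13\right) \left(4 - -72\right) 21 = 10 \left(4 + 72\right) 21 = 10 \cdot 76 \cdot 21 = 760 \cdot 21 = 15960$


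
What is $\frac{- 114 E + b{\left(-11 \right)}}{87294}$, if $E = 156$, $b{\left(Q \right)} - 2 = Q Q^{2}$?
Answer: $- \frac{6371}{29098} \approx -0.21895$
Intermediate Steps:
$b{\left(Q \right)} = 2 + Q^{3}$ ($b{\left(Q \right)} = 2 + Q Q^{2} = 2 + Q^{3}$)
$\frac{- 114 E + b{\left(-11 \right)}}{87294} = \frac{\left(-114\right) 156 + \left(2 + \left(-11\right)^{3}\right)}{87294} = \left(-17784 + \left(2 - 1331\right)\right) \frac{1}{87294} = \left(-17784 - 1329\right) \frac{1}{87294} = \left(-19113\right) \frac{1}{87294} = - \frac{6371}{29098}$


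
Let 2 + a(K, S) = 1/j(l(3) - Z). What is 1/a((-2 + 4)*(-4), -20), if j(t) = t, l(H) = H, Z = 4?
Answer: -⅓ ≈ -0.33333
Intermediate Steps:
a(K, S) = -3 (a(K, S) = -2 + 1/(3 - 1*4) = -2 + 1/(3 - 4) = -2 + 1/(-1) = -2 - 1 = -3)
1/a((-2 + 4)*(-4), -20) = 1/(-3) = -⅓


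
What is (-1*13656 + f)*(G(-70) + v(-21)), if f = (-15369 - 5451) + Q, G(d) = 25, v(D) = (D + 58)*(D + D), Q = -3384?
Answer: 57887940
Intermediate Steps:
v(D) = 2*D*(58 + D) (v(D) = (58 + D)*(2*D) = 2*D*(58 + D))
f = -24204 (f = (-15369 - 5451) - 3384 = -20820 - 3384 = -24204)
(-1*13656 + f)*(G(-70) + v(-21)) = (-1*13656 - 24204)*(25 + 2*(-21)*(58 - 21)) = (-13656 - 24204)*(25 + 2*(-21)*37) = -37860*(25 - 1554) = -37860*(-1529) = 57887940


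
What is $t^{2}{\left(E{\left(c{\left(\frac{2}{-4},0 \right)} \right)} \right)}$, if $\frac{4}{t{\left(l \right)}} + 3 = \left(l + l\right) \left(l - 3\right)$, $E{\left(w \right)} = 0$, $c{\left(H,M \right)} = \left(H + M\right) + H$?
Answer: $\frac{16}{9} \approx 1.7778$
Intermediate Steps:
$c{\left(H,M \right)} = M + 2 H$
$t{\left(l \right)} = \frac{4}{-3 + 2 l \left(-3 + l\right)}$ ($t{\left(l \right)} = \frac{4}{-3 + \left(l + l\right) \left(l - 3\right)} = \frac{4}{-3 + 2 l \left(-3 + l\right)}$)
$t^{2}{\left(E{\left(c{\left(\frac{2}{-4},0 \right)} \right)} \right)} = \left(\frac{4}{-3 - 0 + 2 \cdot 0^{2}}\right)^{2} = \left(\frac{4}{-3 + 0 + 2 \cdot 0}\right)^{2} = \left(\frac{4}{-3 + 0 + 0}\right)^{2} = \left(\frac{4}{-3}\right)^{2} = \left(4 \left(- \frac{1}{3}\right)\right)^{2} = \left(- \frac{4}{3}\right)^{2} = \frac{16}{9}$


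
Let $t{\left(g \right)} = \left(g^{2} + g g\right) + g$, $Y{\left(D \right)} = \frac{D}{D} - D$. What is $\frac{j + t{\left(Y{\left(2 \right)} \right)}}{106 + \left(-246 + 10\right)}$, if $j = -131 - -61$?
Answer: $\frac{69}{130} \approx 0.53077$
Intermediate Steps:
$Y{\left(D \right)} = 1 - D$
$t{\left(g \right)} = g + 2 g^{2}$ ($t{\left(g \right)} = \left(g^{2} + g^{2}\right) + g = 2 g^{2} + g = g + 2 g^{2}$)
$j = -70$ ($j = -131 + 61 = -70$)
$\frac{j + t{\left(Y{\left(2 \right)} \right)}}{106 + \left(-246 + 10\right)} = \frac{-70 + \left(1 - 2\right) \left(1 + 2 \left(1 - 2\right)\right)}{106 + \left(-246 + 10\right)} = \frac{-70 + \left(1 - 2\right) \left(1 + 2 \left(1 - 2\right)\right)}{106 - 236} = \frac{-70 - \left(1 + 2 \left(-1\right)\right)}{-130} = \left(-70 - \left(1 - 2\right)\right) \left(- \frac{1}{130}\right) = \left(-70 - -1\right) \left(- \frac{1}{130}\right) = \left(-70 + 1\right) \left(- \frac{1}{130}\right) = \left(-69\right) \left(- \frac{1}{130}\right) = \frac{69}{130}$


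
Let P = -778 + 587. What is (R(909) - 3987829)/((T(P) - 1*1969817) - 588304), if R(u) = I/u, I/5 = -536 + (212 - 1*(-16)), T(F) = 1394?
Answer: 3624938101/2324064843 ≈ 1.5597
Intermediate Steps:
P = -191
I = -1540 (I = 5*(-536 + (212 - 1*(-16))) = 5*(-536 + (212 + 16)) = 5*(-536 + 228) = 5*(-308) = -1540)
R(u) = -1540/u
(R(909) - 3987829)/((T(P) - 1*1969817) - 588304) = (-1540/909 - 3987829)/((1394 - 1*1969817) - 588304) = (-1540*1/909 - 3987829)/((1394 - 1969817) - 588304) = (-1540/909 - 3987829)/(-1968423 - 588304) = -3624938101/909/(-2556727) = -3624938101/909*(-1/2556727) = 3624938101/2324064843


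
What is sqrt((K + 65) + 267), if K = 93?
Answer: 5*sqrt(17) ≈ 20.616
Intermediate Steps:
sqrt((K + 65) + 267) = sqrt((93 + 65) + 267) = sqrt(158 + 267) = sqrt(425) = 5*sqrt(17)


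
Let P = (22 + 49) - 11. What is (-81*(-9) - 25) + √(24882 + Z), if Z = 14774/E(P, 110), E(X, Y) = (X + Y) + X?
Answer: 704 + √329913955/115 ≈ 861.94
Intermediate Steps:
P = 60 (P = 71 - 11 = 60)
E(X, Y) = Y + 2*X
Z = 7387/115 (Z = 14774/(110 + 2*60) = 14774/(110 + 120) = 14774/230 = 14774*(1/230) = 7387/115 ≈ 64.235)
(-81*(-9) - 25) + √(24882 + Z) = (-81*(-9) - 25) + √(24882 + 7387/115) = (729 - 25) + √(2868817/115) = 704 + √329913955/115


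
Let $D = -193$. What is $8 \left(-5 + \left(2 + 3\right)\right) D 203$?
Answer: $0$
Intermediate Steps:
$8 \left(-5 + \left(2 + 3\right)\right) D 203 = 8 \left(-5 + \left(2 + 3\right)\right) \left(-193\right) 203 = 8 \left(-5 + 5\right) \left(-193\right) 203 = 8 \cdot 0 \left(-193\right) 203 = 0 \left(-193\right) 203 = 0 \cdot 203 = 0$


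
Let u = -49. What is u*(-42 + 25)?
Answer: 833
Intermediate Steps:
u*(-42 + 25) = -49*(-42 + 25) = -49*(-17) = 833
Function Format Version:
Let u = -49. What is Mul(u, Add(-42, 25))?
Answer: 833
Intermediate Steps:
Mul(u, Add(-42, 25)) = Mul(-49, Add(-42, 25)) = Mul(-49, -17) = 833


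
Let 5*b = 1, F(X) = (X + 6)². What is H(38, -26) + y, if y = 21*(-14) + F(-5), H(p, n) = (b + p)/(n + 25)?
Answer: -1656/5 ≈ -331.20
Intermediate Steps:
F(X) = (6 + X)²
b = ⅕ (b = (⅕)*1 = ⅕ ≈ 0.20000)
H(p, n) = (⅕ + p)/(25 + n) (H(p, n) = (⅕ + p)/(n + 25) = (⅕ + p)/(25 + n))
y = -293 (y = 21*(-14) + (6 - 5)² = -294 + 1² = -294 + 1 = -293)
H(38, -26) + y = (⅕ + 38)/(25 - 26) - 293 = (191/5)/(-1) - 293 = -1*191/5 - 293 = -191/5 - 293 = -1656/5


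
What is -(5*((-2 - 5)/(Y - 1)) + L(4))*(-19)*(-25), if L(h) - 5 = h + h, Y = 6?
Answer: -2850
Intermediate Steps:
L(h) = 5 + 2*h (L(h) = 5 + (h + h) = 5 + 2*h)
-(5*((-2 - 5)/(Y - 1)) + L(4))*(-19)*(-25) = -(5*((-2 - 5)/(6 - 1)) + (5 + 2*4))*(-19)*(-25) = -(5*(-7/5) + (5 + 8))*(-19)*(-25) = -(5*(-7*1/5) + 13)*(-19)*(-25) = -(5*(-7/5) + 13)*(-19)*(-25) = -(-7 + 13)*(-19)*(-25) = -6*(-19)*(-25) = -(-114)*(-25) = -1*2850 = -2850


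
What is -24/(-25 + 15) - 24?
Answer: -108/5 ≈ -21.600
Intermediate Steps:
-24/(-25 + 15) - 24 = -24/(-10) - 24 = -1/10*(-24) - 24 = 12/5 - 24 = -108/5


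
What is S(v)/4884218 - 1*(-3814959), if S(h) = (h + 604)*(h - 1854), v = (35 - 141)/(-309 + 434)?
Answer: 145571017955521243/38157953125 ≈ 3.8150e+6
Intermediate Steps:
v = -106/125 ≈ -0.84800
S(h) = (-1854 + h)*(604 + h) (S(h) = (604 + h)*(-1854 + h) = (-1854 + h)*(604 + h))
S(v)/4884218 - 1*(-3814959) = (-1119816 + (-106/125)**2 - 1250*(-106/125))/4884218 - 1*(-3814959) = (-1119816 + 11236/15625 + 1060)*(1/4884218) + 3814959 = -17480551264/15625*1/4884218 + 3814959 = -8740275632/38157953125 + 3814959 = 145571017955521243/38157953125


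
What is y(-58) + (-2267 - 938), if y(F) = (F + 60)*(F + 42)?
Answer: -3237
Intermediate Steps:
y(F) = (42 + F)*(60 + F) (y(F) = (60 + F)*(42 + F) = (42 + F)*(60 + F))
y(-58) + (-2267 - 938) = (2520 + (-58)**2 + 102*(-58)) + (-2267 - 938) = (2520 + 3364 - 5916) - 3205 = -32 - 3205 = -3237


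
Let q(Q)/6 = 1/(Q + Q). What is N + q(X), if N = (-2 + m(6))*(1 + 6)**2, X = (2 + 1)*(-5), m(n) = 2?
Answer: -1/5 ≈ -0.20000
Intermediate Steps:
X = -15 (X = 3*(-5) = -15)
q(Q) = 3/Q (q(Q) = 6/(Q + Q) = 6/((2*Q)) = 6*(1/(2*Q)) = 3/Q)
N = 0 (N = (-2 + 2)*(1 + 6)**2 = 0*7**2 = 0*49 = 0)
N + q(X) = 0 + 3/(-15) = 0 + 3*(-1/15) = 0 - 1/5 = -1/5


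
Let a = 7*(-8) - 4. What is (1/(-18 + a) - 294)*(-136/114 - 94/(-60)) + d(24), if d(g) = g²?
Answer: 363583/780 ≈ 466.13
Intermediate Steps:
a = -60 (a = -56 - 4 = -60)
(1/(-18 + a) - 294)*(-136/114 - 94/(-60)) + d(24) = (1/(-18 - 60) - 294)*(-136/114 - 94/(-60)) + 24² = (1/(-78) - 294)*(-136*1/114 - 94*(-1/60)) + 576 = (-1/78 - 294)*(-68/57 + 47/30) + 576 = -22933/78*71/190 + 576 = -85697/780 + 576 = 363583/780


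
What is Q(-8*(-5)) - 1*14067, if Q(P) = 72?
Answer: -13995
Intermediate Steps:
Q(-8*(-5)) - 1*14067 = 72 - 1*14067 = 72 - 14067 = -13995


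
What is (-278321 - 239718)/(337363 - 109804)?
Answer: -518039/227559 ≈ -2.2765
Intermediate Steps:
(-278321 - 239718)/(337363 - 109804) = -518039/227559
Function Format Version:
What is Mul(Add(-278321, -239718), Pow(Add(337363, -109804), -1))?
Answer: Rational(-518039, 227559) ≈ -2.2765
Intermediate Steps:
Mul(Add(-278321, -239718), Pow(Add(337363, -109804), -1)) = Mul(-518039, Pow(227559, -1)) = Mul(-518039, Rational(1, 227559)) = Rational(-518039, 227559)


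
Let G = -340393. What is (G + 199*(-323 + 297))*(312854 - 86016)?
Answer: -78387727146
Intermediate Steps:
(G + 199*(-323 + 297))*(312854 - 86016) = (-340393 + 199*(-323 + 297))*(312854 - 86016) = (-340393 + 199*(-26))*226838 = (-340393 - 5174)*226838 = -345567*226838 = -78387727146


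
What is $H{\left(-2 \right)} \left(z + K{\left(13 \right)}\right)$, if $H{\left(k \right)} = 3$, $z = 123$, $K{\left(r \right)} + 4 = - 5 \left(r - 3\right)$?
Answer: $207$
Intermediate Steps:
$K{\left(r \right)} = 11 - 5 r$ ($K{\left(r \right)} = -4 - 5 \left(r - 3\right) = -4 - 5 \left(-3 + r\right) = -4 - \left(-15 + 5 r\right) = 11 - 5 r$)
$H{\left(-2 \right)} \left(z + K{\left(13 \right)}\right) = 3 \left(123 + \left(11 - 65\right)\right) = 3 \left(123 - 54\right) = 3 \cdot 69 = 207$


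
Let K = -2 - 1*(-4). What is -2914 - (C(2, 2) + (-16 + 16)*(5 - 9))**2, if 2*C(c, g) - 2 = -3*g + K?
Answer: -2915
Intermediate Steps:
K = 2 (K = -2 + 4 = 2)
C(c, g) = 2 - 3*g/2 (C(c, g) = 1 + (-3*g + 2)/2 = 1 + (2 - 3*g)/2 = 1 + (1 - 3*g/2) = 2 - 3*g/2)
-2914 - (C(2, 2) + (-16 + 16)*(5 - 9))**2 = -2914 - ((2 - 3/2*2) + (-16 + 16)*(5 - 9))**2 = -2914 - ((2 - 3) + 0*(-4))**2 = -2914 - (-1 + 0)**2 = -2914 - 1*(-1)**2 = -2914 - 1*1 = -2914 - 1 = -2915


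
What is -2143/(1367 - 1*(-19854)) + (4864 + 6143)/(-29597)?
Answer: -297005918/628077937 ≈ -0.47288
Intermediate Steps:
-2143/(1367 - 1*(-19854)) + (4864 + 6143)/(-29597) = -2143/(1367 + 19854) + 11007*(-1/29597) = -2143/21221 - 11007/29597 = -297005918/628077937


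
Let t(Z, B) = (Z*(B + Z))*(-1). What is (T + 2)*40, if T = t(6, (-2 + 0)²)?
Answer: -2320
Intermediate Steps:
t(Z, B) = -Z*(B + Z)
T = -60 (T = -1*6*((-2 + 0)² + 6) = -1*6*((-2)² + 6) = -1*6*(4 + 6) = -1*6*10 = -60)
(T + 2)*40 = (-60 + 2)*40 = -58*40 = -2320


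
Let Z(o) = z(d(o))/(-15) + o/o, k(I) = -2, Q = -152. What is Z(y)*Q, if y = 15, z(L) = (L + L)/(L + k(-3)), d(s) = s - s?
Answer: -152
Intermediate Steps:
d(s) = 0
z(L) = 2*L/(-2 + L) (z(L) = (L + L)/(L - 2) = (2*L)/(-2 + L) = 2*L/(-2 + L))
Z(o) = 1 (Z(o) = (2*0/(-2 + 0))/(-15) + o/o = (2*0/(-2))*(-1/15) + 1 = (2*0*(-1/2))*(-1/15) + 1 = 0*(-1/15) + 1 = 0 + 1 = 1)
Z(y)*Q = 1*(-152) = -152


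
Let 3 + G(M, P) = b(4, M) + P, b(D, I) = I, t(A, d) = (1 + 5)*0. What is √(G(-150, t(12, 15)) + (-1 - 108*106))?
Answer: I*√11602 ≈ 107.71*I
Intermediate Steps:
t(A, d) = 0 (t(A, d) = 6*0 = 0)
G(M, P) = -3 + M + P (G(M, P) = -3 + (M + P) = -3 + M + P)
√(G(-150, t(12, 15)) + (-1 - 108*106)) = √((-3 - 150 + 0) + (-1 - 108*106)) = √(-153 + (-1 - 11448)) = √(-153 - 11449) = √(-11602) = I*√11602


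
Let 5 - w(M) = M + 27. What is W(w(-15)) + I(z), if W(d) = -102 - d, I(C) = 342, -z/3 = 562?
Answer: 247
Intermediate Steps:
z = -1686 (z = -3*562 = -1686)
w(M) = -22 - M (w(M) = 5 - (M + 27) = 5 - (27 + M) = 5 + (-27 - M) = -22 - M)
W(w(-15)) + I(z) = (-102 - (-22 - 1*(-15))) + 342 = (-102 - (-22 + 15)) + 342 = (-102 - 1*(-7)) + 342 = (-102 + 7) + 342 = -95 + 342 = 247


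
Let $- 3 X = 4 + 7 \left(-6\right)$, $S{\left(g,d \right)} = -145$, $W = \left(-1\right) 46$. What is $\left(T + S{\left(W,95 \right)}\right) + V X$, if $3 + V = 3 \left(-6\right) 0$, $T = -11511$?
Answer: $-11694$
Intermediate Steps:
$W = -46$
$X = \frac{38}{3}$ ($X = - \frac{4 + 7 \left(-6\right)}{3} = - \frac{4 - 42}{3} = \left(- \frac{1}{3}\right) \left(-38\right) = \frac{38}{3} \approx 12.667$)
$V = -3$ ($V = -3 + 3 \left(-6\right) 0 = -3 - 0 = -3 + 0 = -3$)
$\left(T + S{\left(W,95 \right)}\right) + V X = \left(-11511 - 145\right) - 38 = -11656 - 38 = -11694$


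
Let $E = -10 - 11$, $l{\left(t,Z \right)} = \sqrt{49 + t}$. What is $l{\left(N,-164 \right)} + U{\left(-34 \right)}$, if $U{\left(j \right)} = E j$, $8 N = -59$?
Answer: $714 + \frac{3 \sqrt{74}}{4} \approx 720.45$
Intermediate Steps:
$N = - \frac{59}{8}$ ($N = \frac{1}{8} \left(-59\right) = - \frac{59}{8} \approx -7.375$)
$E = -21$
$U{\left(j \right)} = - 21 j$
$l{\left(N,-164 \right)} + U{\left(-34 \right)} = \sqrt{49 - \frac{59}{8}} - -714 = \sqrt{\frac{333}{8}} + 714 = \frac{3 \sqrt{74}}{4} + 714 = 714 + \frac{3 \sqrt{74}}{4}$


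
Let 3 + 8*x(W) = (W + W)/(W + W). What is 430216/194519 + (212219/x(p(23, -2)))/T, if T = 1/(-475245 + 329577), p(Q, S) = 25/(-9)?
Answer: 24053065880920408/194519 ≈ 1.2365e+11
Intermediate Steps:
p(Q, S) = -25/9 (p(Q, S) = 25*(-1/9) = -25/9)
x(W) = -1/4 (x(W) = -3/8 + ((W + W)/(W + W))/8 = -3/8 + ((2*W)/((2*W)))/8 = -3/8 + ((2*W)*(1/(2*W)))/8 = -3/8 + (1/8)*1 = -3/8 + 1/8 = -1/4)
T = -1/145668 (T = 1/(-145668) = -1/145668 ≈ -6.8649e-6)
430216/194519 + (212219/x(p(23, -2)))/T = 430216/194519 + (212219/(-1/4))/(-1/145668) = 430216*(1/194519) + (212219*(-4))*(-145668) = 430216/194519 - 848876*(-145668) = 430216/194519 + 123654069168 = 24053065880920408/194519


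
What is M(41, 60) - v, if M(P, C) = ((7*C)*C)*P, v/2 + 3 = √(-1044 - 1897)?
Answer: 1033206 - 2*I*√2941 ≈ 1.0332e+6 - 108.46*I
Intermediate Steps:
v = -6 + 2*I*√2941 (v = -6 + 2*√(-1044 - 1897) = -6 + 2*√(-2941) = -6 + 2*(I*√2941) = -6 + 2*I*√2941 ≈ -6.0 + 108.46*I)
M(P, C) = 7*P*C² (M(P, C) = (7*C²)*P = 7*P*C²)
M(41, 60) - v = 7*41*60² - (-6 + 2*I*√2941) = 7*41*3600 + (6 - 2*I*√2941) = 1033200 + (6 - 2*I*√2941) = 1033206 - 2*I*√2941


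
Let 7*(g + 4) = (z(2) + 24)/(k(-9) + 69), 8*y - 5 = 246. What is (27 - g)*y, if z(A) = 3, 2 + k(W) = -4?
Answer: 95129/98 ≈ 970.70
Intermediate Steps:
y = 251/8 (y = 5/8 + (⅛)*246 = 5/8 + 123/4 = 251/8 ≈ 31.375)
k(W) = -6 (k(W) = -2 - 4 = -6)
g = -193/49 (g = -4 + ((3 + 24)/(-6 + 69))/7 = -4 + (27/63)/7 = -4 + (27*(1/63))/7 = -4 + (⅐)*(3/7) = -4 + 3/49 = -193/49 ≈ -3.9388)
(27 - g)*y = (27 - 1*(-193/49))*(251/8) = (27 + 193/49)*(251/8) = (1516/49)*(251/8) = 95129/98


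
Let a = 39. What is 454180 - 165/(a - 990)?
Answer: 143975115/317 ≈ 4.5418e+5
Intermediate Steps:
454180 - 165/(a - 990) = 454180 - 165/(39 - 990) = 454180 - 165/(-951) = 454180 - 165*(-1/951) = 454180 + 55/317 = 143975115/317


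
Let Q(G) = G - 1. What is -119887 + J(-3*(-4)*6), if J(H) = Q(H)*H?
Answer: -114775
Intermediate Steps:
Q(G) = -1 + G
J(H) = H*(-1 + H) (J(H) = (-1 + H)*H = H*(-1 + H))
-119887 + J(-3*(-4)*6) = -119887 + (-3*(-4)*6)*(-1 - 3*(-4)*6) = -119887 + (12*6)*(-1 + 12*6) = -119887 + 72*(-1 + 72) = -119887 + 72*71 = -119887 + 5112 = -114775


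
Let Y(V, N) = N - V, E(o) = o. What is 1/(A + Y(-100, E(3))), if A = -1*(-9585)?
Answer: 1/9688 ≈ 0.00010322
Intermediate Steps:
A = 9585
1/(A + Y(-100, E(3))) = 1/(9585 + (3 - 1*(-100))) = 1/(9585 + (3 + 100)) = 1/(9585 + 103) = 1/9688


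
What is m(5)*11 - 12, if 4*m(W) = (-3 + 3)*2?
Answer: -12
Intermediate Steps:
m(W) = 0 (m(W) = ((-3 + 3)*2)/4 = (0*2)/4 = (¼)*0 = 0)
m(5)*11 - 12 = 0*11 - 12 = 0 - 12 = -12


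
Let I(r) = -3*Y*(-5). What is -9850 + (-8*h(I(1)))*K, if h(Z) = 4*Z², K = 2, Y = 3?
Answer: -139450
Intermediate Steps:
I(r) = 45 (I(r) = -3*3*(-5) = -9*(-5) = 45)
-9850 + (-8*h(I(1)))*K = -9850 - 32*45²*2 = -9850 - 32*2025*2 = -9850 - 8*8100*2 = -9850 - 64800*2 = -9850 - 129600 = -139450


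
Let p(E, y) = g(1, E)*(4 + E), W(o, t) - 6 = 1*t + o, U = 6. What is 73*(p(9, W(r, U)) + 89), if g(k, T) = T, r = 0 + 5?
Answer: 15038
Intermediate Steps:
r = 5
W(o, t) = 6 + o + t (W(o, t) = 6 + (1*t + o) = 6 + (t + o) = 6 + (o + t) = 6 + o + t)
p(E, y) = E*(4 + E)
73*(p(9, W(r, U)) + 89) = 73*(9*(4 + 9) + 89) = 73*(9*13 + 89) = 73*(117 + 89) = 73*206 = 15038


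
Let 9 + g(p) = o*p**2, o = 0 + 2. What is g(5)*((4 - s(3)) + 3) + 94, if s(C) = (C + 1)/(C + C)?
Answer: 1061/3 ≈ 353.67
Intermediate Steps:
o = 2
s(C) = (1 + C)/(2*C) (s(C) = (1 + C)/((2*C)) = (1 + C)*(1/(2*C)) = (1 + C)/(2*C))
g(p) = -9 + 2*p**2
g(5)*((4 - s(3)) + 3) + 94 = (-9 + 2*5**2)*((4 - (1 + 3)/(2*3)) + 3) + 94 = (-9 + 2*25)*((4 - 4/(2*3)) + 3) + 94 = (-9 + 50)*((4 - 1*2/3) + 3) + 94 = 41*((4 - 2/3) + 3) + 94 = 41*(10/3 + 3) + 94 = 41*(19/3) + 94 = 779/3 + 94 = 1061/3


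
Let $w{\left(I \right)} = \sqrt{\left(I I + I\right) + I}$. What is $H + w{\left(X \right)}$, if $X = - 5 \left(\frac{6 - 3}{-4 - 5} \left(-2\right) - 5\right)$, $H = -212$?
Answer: $-212 + \frac{\sqrt{4615}}{3} \approx -189.36$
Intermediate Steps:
$X = \frac{65}{3}$ ($X = - 5 \left(\frac{3}{-9} \left(-2\right) - 5\right) = - 5 \left(3 \left(- \frac{1}{9}\right) \left(-2\right) - 5\right) = - 5 \left(\left(- \frac{1}{3}\right) \left(-2\right) - 5\right) = - 5 \left(\frac{2}{3} - 5\right) = \left(-5\right) \left(- \frac{13}{3}\right) = \frac{65}{3} \approx 21.667$)
$w{\left(I \right)} = \sqrt{I^{2} + 2 I}$ ($w{\left(I \right)} = \sqrt{\left(I^{2} + I\right) + I} = \sqrt{\left(I + I^{2}\right) + I} = \sqrt{I^{2} + 2 I}$)
$H + w{\left(X \right)} = -212 + \sqrt{\frac{65 \left(2 + \frac{65}{3}\right)}{3}} = -212 + \sqrt{\frac{65}{3} \cdot \frac{71}{3}} = -212 + \sqrt{\frac{4615}{9}} = -212 + \frac{\sqrt{4615}}{3}$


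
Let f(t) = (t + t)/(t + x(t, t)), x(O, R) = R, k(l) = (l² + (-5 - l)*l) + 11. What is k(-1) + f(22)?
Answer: 17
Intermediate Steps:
k(l) = 11 + l² + l*(-5 - l) (k(l) = (l² + l*(-5 - l)) + 11 = 11 + l² + l*(-5 - l))
f(t) = 1 (f(t) = (t + t)/(t + t) = (2*t)/((2*t)) = (2*t)*(1/(2*t)) = 1)
k(-1) + f(22) = (11 - 5*(-1)) + 1 = (11 + 5) + 1 = 16 + 1 = 17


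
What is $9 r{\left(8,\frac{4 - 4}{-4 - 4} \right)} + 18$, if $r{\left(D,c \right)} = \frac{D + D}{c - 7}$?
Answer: $- \frac{18}{7} \approx -2.5714$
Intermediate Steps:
$r{\left(D,c \right)} = \frac{2 D}{-7 + c}$
$9 r{\left(8,\frac{4 - 4}{-4 - 4} \right)} + 18 = 9 \cdot 2 \cdot 8 \frac{1}{-7 + \frac{4 - 4}{-4 - 4}} + 18 = 9 \cdot 2 \cdot 8 \frac{1}{-7 + \frac{0}{-8}} + 18 = 9 \cdot 2 \cdot 8 \frac{1}{-7 + 0 \left(- \frac{1}{8}\right)} + 18 = 9 \cdot 2 \cdot 8 \frac{1}{-7 + 0} + 18 = 9 \cdot 2 \cdot 8 \frac{1}{-7} + 18 = 9 \cdot 2 \cdot 8 \left(- \frac{1}{7}\right) + 18 = 9 \left(- \frac{16}{7}\right) + 18 = - \frac{144}{7} + 18 = - \frac{18}{7}$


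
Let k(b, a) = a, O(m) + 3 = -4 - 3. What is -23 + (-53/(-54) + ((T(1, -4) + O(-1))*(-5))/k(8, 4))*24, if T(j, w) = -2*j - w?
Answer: 2165/9 ≈ 240.56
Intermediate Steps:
O(m) = -10 (O(m) = -3 + (-4 - 3) = -3 - 7 = -10)
T(j, w) = -w - 2*j
-23 + (-53/(-54) + ((T(1, -4) + O(-1))*(-5))/k(8, 4))*24 = -23 + (-53/(-54) + (((-1*(-4) - 2*1) - 10)*(-5))/4)*24 = -23 + (-53*(-1/54) + (((4 - 2) - 10)*(-5))*(¼))*24 = -23 + (53/54 + ((2 - 10)*(-5))*(¼))*24 = -23 + (53/54 - 8*(-5)*(¼))*24 = -23 + (53/54 + 40*(¼))*24 = -23 + (53/54 + 10)*24 = -23 + (593/54)*24 = -23 + 2372/9 = 2165/9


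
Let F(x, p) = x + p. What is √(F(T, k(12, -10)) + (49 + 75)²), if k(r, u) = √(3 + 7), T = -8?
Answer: √(15368 + √10) ≈ 123.98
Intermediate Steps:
k(r, u) = √10
F(x, p) = p + x
√(F(T, k(12, -10)) + (49 + 75)²) = √((√10 - 8) + (49 + 75)²) = √((-8 + √10) + 124²) = √((-8 + √10) + 15376) = √(15368 + √10)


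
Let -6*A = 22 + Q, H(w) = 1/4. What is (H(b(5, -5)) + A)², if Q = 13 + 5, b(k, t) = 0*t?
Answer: 5929/144 ≈ 41.174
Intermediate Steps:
b(k, t) = 0
H(w) = ¼
Q = 18
A = -20/3 (A = -(22 + 18)/6 = -⅙*40 = -20/3 ≈ -6.6667)
(H(b(5, -5)) + A)² = (¼ - 20/3)² = (-77/12)² = 5929/144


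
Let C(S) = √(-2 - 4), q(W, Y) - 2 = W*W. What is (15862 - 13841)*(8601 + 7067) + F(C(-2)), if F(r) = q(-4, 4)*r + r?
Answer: 31665028 + 19*I*√6 ≈ 3.1665e+7 + 46.54*I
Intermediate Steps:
q(W, Y) = 2 + W² (q(W, Y) = 2 + W*W = 2 + W²)
C(S) = I*√6 (C(S) = √(-6) = I*√6)
F(r) = 19*r (F(r) = (2 + (-4)²)*r + r = (2 + 16)*r + r = 18*r + r = 19*r)
(15862 - 13841)*(8601 + 7067) + F(C(-2)) = (15862 - 13841)*(8601 + 7067) + 19*(I*√6) = 2021*15668 + 19*I*√6 = 31665028 + 19*I*√6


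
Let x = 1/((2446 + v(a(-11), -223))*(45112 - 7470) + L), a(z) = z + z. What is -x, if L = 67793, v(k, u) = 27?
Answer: -1/93156459 ≈ -1.0735e-8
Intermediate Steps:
a(z) = 2*z
x = 1/93156459 (x = 1/((2446 + 27)*(45112 - 7470) + 67793) = 1/(2473*37642 + 67793) = 1/(93088666 + 67793) = 1/93156459 ≈ 1.0735e-8)
-x = -1*1/93156459 = -1/93156459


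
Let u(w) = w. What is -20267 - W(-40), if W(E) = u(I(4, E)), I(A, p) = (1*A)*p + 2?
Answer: -20109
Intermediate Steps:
I(A, p) = 2 + A*p (I(A, p) = A*p + 2 = 2 + A*p)
W(E) = 2 + 4*E
-20267 - W(-40) = -20267 - (2 + 4*(-40)) = -20267 - (2 - 160) = -20267 - 1*(-158) = -20267 + 158 = -20109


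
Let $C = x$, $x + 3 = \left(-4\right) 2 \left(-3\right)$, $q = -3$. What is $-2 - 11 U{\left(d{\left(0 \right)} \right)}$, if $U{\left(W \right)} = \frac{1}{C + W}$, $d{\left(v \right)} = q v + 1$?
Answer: $- \frac{5}{2} \approx -2.5$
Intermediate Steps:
$x = 21$ ($x = -3 + \left(-4\right) 2 \left(-3\right) = -3 - -24 = -3 + 24 = 21$)
$d{\left(v \right)} = 1 - 3 v$ ($d{\left(v \right)} = - 3 v + 1 = 1 - 3 v$)
$C = 21$
$U{\left(W \right)} = \frac{1}{21 + W}$
$-2 - 11 U{\left(d{\left(0 \right)} \right)} = -2 - \frac{11}{21 + \left(1 - 0\right)} = -2 - \frac{11}{21 + \left(1 + 0\right)} = -2 - \frac{11}{21 + 1} = -2 - \frac{11}{22} = -2 - \frac{1}{2} = - \frac{5}{2}$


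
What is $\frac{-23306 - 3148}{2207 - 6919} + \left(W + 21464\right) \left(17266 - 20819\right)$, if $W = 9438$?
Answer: $- \frac{258676549709}{2356} \approx -1.0979 \cdot 10^{8}$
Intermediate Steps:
$\frac{-23306 - 3148}{2207 - 6919} + \left(W + 21464\right) \left(17266 - 20819\right) = \frac{-23306 - 3148}{2207 - 6919} + \left(9438 + 21464\right) \left(17266 - 20819\right) = - \frac{26454}{-4712} + 30902 \left(-3553\right) = \left(-26454\right) \left(- \frac{1}{4712}\right) - 109794806 = \frac{13227}{2356} - 109794806 = - \frac{258676549709}{2356}$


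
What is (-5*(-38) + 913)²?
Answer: 1216609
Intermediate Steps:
(-5*(-38) + 913)² = (190 + 913)² = 1103² = 1216609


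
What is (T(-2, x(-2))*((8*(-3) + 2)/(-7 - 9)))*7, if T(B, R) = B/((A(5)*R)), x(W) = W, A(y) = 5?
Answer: 77/40 ≈ 1.9250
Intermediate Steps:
T(B, R) = B/(5*R) (T(B, R) = B/((5*R)) = B*(1/(5*R)) = B/(5*R))
(T(-2, x(-2))*((8*(-3) + 2)/(-7 - 9)))*7 = (((⅕)*(-2)/(-2))*((8*(-3) + 2)/(-7 - 9)))*7 = (((⅕)*(-2)*(-½))*((-24 + 2)/(-16)))*7 = ((-22*(-1/16))/5)*7 = ((⅕)*(11/8))*7 = (11/40)*7 = 77/40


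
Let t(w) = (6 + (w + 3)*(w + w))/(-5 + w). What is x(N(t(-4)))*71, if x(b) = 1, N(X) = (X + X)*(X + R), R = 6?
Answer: 71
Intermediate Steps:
t(w) = (6 + 2*w*(3 + w))/(-5 + w) (t(w) = (6 + (3 + w)*(2*w))/(-5 + w) = (6 + 2*w*(3 + w))/(-5 + w))
N(X) = 2*X*(6 + X) (N(X) = (X + X)*(X + 6) = (2*X)*(6 + X) = 2*X*(6 + X))
x(N(t(-4)))*71 = 1*71 = 71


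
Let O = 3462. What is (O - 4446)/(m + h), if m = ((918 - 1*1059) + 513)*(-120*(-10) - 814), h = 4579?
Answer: -984/148171 ≈ -0.0066410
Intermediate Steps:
m = 143592 (m = ((918 - 1059) + 513)*(1200 - 814) = (-141 + 513)*386 = 372*386 = 143592)
(O - 4446)/(m + h) = (3462 - 4446)/(143592 + 4579) = -984/148171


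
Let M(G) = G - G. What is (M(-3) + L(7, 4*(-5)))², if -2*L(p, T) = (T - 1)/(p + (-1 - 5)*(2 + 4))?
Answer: 441/3364 ≈ 0.13109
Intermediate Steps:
M(G) = 0
L(p, T) = -(-1 + T)/(2*(-36 + p)) (L(p, T) = -(T - 1)/(2*(p + (-1 - 5)*(2 + 4))) = -(-1 + T)/(2*(p - 6*6)) = -(-1 + T)/(2*(p - 36)) = -(-1 + T)/(2*(-36 + p)))
(M(-3) + L(7, 4*(-5)))² = (0 + (1 - 4*(-5))/(2*(-36 + 7)))² = (0 + (½)*(1 - 1*(-20))/(-29))² = (0 + (½)*(-1/29)*(1 + 20))² = (0 + (½)*(-1/29)*21)² = (0 - 21/58)² = (-21/58)² = 441/3364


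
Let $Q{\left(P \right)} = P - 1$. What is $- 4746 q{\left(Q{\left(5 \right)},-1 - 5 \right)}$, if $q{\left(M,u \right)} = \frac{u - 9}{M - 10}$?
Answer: $-11865$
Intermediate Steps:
$Q{\left(P \right)} = -1 + P$ ($Q{\left(P \right)} = P - 1 = -1 + P$)
$q{\left(M,u \right)} = \frac{-9 + u}{-10 + M}$
$- 4746 q{\left(Q{\left(5 \right)},-1 - 5 \right)} = - 4746 \frac{-9 - 6}{-10 + \left(-1 + 5\right)} = - 4746 \frac{-9 - 6}{-10 + 4} = - 4746 \frac{1}{-6} \left(-15\right) = - 4746 \left(\left(- \frac{1}{6}\right) \left(-15\right)\right) = \left(-4746\right) \frac{5}{2} = -11865$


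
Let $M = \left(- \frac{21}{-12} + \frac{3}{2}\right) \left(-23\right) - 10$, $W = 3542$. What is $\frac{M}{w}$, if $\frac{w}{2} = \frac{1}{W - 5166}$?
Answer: $68817$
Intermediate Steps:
$w = - \frac{1}{812}$ ($w = \frac{2}{3542 - 5166} = \frac{2}{-1624} = 2 \left(- \frac{1}{1624}\right) = - \frac{1}{812} \approx -0.0012315$)
$M = - \frac{339}{4}$ ($M = \left(\left(-21\right) \left(- \frac{1}{12}\right) + 3 \cdot \frac{1}{2}\right) \left(-23\right) - 10 = \left(\frac{7}{4} + \frac{3}{2}\right) \left(-23\right) - 10 = \frac{13}{4} \left(-23\right) - 10 = - \frac{299}{4} - 10 = - \frac{339}{4} \approx -84.75$)
$\frac{M}{w} = - \frac{339}{4 \left(- \frac{1}{812}\right)} = \left(- \frac{339}{4}\right) \left(-812\right) = 68817$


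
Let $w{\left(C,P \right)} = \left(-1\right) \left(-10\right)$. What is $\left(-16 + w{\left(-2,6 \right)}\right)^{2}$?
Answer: $36$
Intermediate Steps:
$w{\left(C,P \right)} = 10$
$\left(-16 + w{\left(-2,6 \right)}\right)^{2} = \left(-16 + 10\right)^{2} = \left(-6\right)^{2} = 36$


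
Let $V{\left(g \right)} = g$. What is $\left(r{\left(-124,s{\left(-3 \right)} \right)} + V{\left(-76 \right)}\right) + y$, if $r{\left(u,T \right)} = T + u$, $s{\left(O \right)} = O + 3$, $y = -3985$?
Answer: $-4185$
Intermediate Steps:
$s{\left(O \right)} = 3 + O$
$\left(r{\left(-124,s{\left(-3 \right)} \right)} + V{\left(-76 \right)}\right) + y = \left(\left(\left(3 - 3\right) - 124\right) - 76\right) - 3985 = \left(\left(0 - 124\right) - 76\right) - 3985 = \left(-124 - 76\right) - 3985 = -200 - 3985 = -4185$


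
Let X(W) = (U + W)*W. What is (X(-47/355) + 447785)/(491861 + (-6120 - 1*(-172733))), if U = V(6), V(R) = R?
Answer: 28216003362/41492092925 ≈ 0.68003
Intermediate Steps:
U = 6
X(W) = W*(6 + W) (X(W) = (6 + W)*W = W*(6 + W))
(X(-47/355) + 447785)/(491861 + (-6120 - 1*(-172733))) = ((-47/355)*(6 - 47/355) + 447785)/(491861 + (-6120 - 1*(-172733))) = ((-47*1/355)*(6 - 47*1/355) + 447785)/(491861 + (-6120 + 172733)) = (-47*(6 - 47/355)/355 + 447785)/(491861 + 166613) = (-47/355*2083/355 + 447785)/658474 = (-97901/126025 + 447785)*(1/658474) = (56432006724/126025)*(1/658474) = 28216003362/41492092925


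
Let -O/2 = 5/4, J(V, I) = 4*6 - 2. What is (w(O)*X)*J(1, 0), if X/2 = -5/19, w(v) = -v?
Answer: -550/19 ≈ -28.947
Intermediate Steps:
J(V, I) = 22 (J(V, I) = 24 - 2 = 22)
O = -5/2 (O = -10/4 = -2*5/4 = -5/2 ≈ -2.5000)
X = -10/19 (X = 2*(-5/19) = -10/19 ≈ -0.52632)
(w(O)*X)*J(1, 0) = (-1*(-5/2)*(-10/19))*22 = ((5/2)*(-10/19))*22 = -25/19*22 = -550/19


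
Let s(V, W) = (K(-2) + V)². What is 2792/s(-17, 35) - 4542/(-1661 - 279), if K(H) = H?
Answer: 3528071/350170 ≈ 10.075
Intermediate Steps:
s(V, W) = (-2 + V)²
2792/s(-17, 35) - 4542/(-1661 - 279) = 2792/((-2 - 17)²) - 4542/(-1661 - 279) = 2792/((-19)²) - 4542/(-1940) = 2792/361 - 4542*(-1/1940) = 2792*(1/361) + 2271/970 = 2792/361 + 2271/970 = 3528071/350170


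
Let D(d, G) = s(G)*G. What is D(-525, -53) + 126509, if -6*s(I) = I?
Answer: 756245/6 ≈ 1.2604e+5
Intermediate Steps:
s(I) = -I/6
D(d, G) = -G**2/6 (D(d, G) = (-G/6)*G = -G**2/6)
D(-525, -53) + 126509 = -1/6*(-53)**2 + 126509 = -1/6*2809 + 126509 = -2809/6 + 126509 = 756245/6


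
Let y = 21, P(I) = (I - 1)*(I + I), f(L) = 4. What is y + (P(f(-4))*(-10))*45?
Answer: -10779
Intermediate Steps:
P(I) = 2*I*(-1 + I) (P(I) = (-1 + I)*(2*I) = 2*I*(-1 + I))
y + (P(f(-4))*(-10))*45 = 21 + ((2*4*(-1 + 4))*(-10))*45 = 21 + ((2*4*3)*(-10))*45 = 21 + (24*(-10))*45 = 21 - 240*45 = 21 - 10800 = -10779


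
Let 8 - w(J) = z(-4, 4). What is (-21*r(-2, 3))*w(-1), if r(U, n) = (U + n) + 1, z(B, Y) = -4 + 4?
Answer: -336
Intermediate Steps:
z(B, Y) = 0
w(J) = 8 (w(J) = 8 - 1*0 = 8 + 0 = 8)
r(U, n) = 1 + U + n
(-21*r(-2, 3))*w(-1) = -21*(1 - 2 + 3)*8 = -21*2*8 = -42*8 = -336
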